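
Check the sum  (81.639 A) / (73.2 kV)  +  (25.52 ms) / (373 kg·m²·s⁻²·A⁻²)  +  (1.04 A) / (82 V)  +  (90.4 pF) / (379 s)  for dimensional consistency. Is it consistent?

In SI base units:
  (81.639 A) / (73.2 kV):  [A] / [kg·m²·s⁻³·A⁻¹] = kg⁻¹·m⁻²·s³·A²
  (25.52 ms) / (373 kg·m²·s⁻²·A⁻²):  [s] / [kg·m²·s⁻²·A⁻²] = kg⁻¹·m⁻²·s³·A²
  (1.04 A) / (82 V):  [A] / [kg·m²·s⁻³·A⁻¹] = kg⁻¹·m⁻²·s³·A²
  (90.4 pF) / (379 s):  [kg⁻¹·m⁻²·s⁴·A²] / [s] = kg⁻¹·m⁻²·s³·A²
Every term reduces to kg⁻¹·m⁻²·s³·A².

Yes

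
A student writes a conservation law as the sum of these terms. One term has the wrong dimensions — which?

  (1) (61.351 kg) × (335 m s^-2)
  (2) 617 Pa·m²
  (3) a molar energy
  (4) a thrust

In SI base units:
  (1) [kg] · [m·s⁻²] = kg·m·s⁻²
  (2) Pa·m² = N·m⁻²·m² = kg·m·s⁻²
  (3) [molar energy] = kg·m²·s⁻²·mol⁻¹
  (4) [thrust] = kg·m·s⁻²
All reduce to kg·m·s⁻² except (3), which is kg·m²·s⁻²·mol⁻¹.

(3)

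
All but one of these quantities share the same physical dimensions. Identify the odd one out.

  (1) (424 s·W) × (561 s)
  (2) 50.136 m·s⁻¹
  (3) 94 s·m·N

Expand each in SI base units:
  (1) [kg·m²·s⁻²] · [s] = kg·m²·s⁻¹
  (2) m·s⁻¹
  (3) N·m·s = kg·m·s⁻²·m·s = kg·m²·s⁻¹
All reduce to kg·m²·s⁻¹ except (2), which is m·s⁻¹.

(2)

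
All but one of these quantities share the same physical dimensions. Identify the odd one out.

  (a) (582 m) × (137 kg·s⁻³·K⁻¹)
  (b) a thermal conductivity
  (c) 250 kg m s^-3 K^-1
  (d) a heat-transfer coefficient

Expand each in SI base units:
  (a) [m] · [kg·s⁻³·K⁻¹] = kg·m·s⁻³·K⁻¹
  (b) [thermal conductivity] = kg·m·s⁻³·K⁻¹
  (c) kg·m·s⁻³·K⁻¹
  (d) [heat-transfer coefficient] = kg·s⁻³·K⁻¹
All reduce to kg·m·s⁻³·K⁻¹ except (d), which is kg·s⁻³·K⁻¹.

(d)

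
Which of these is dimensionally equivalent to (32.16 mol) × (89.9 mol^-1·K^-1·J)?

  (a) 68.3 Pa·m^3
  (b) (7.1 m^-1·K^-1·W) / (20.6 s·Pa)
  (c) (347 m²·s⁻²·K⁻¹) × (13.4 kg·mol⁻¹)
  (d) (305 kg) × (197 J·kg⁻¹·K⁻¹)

(d)

Reference: [mol] · [kg·m²·s⁻²·K⁻¹·mol⁻¹] = kg·m²·s⁻²·K⁻¹.
Each option:
  (a) Pa·m³ = N·m⁻²·m³ = kg·m²·s⁻²
  (b) [kg·m·s⁻³·K⁻¹] / [kg·m⁻¹·s⁻¹] = m²·s⁻²·K⁻¹
  (c) [m²·s⁻²·K⁻¹] · [kg·mol⁻¹] = kg·m²·s⁻²·K⁻¹·mol⁻¹
  (d) [kg] · [m²·s⁻²·K⁻¹] = kg·m²·s⁻²·K⁻¹  ← same
Only (d) matches kg·m²·s⁻²·K⁻¹.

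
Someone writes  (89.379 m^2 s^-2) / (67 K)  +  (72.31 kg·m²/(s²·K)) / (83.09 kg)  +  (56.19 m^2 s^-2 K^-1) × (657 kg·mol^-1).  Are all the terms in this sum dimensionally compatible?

In SI base units:
  (89.379 m^2 s^-2) / (67 K):  [m²·s⁻²] / [K] = m²·s⁻²·K⁻¹
  (72.31 kg·m²/(s²·K)) / (83.09 kg):  [kg·m²·s⁻²·K⁻¹] / [kg] = m²·s⁻²·K⁻¹
  (56.19 m^2 s^-2 K^-1) × (657 kg·mol^-1):  [m²·s⁻²·K⁻¹] · [kg·mol⁻¹] = kg·m²·s⁻²·K⁻¹·mol⁻¹
The terms do not share a single dimension (kg·m²·s⁻²·K⁻¹·mol⁻¹ vs m²·s⁻²·K⁻¹).

No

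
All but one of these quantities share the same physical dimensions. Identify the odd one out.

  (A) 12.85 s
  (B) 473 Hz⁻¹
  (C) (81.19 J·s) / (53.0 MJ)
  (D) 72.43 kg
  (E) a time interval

Dimensions:
  (A) s
  (B) Hz⁻¹ = (s⁻¹)⁻¹ = s
  (C) [kg·m²·s⁻¹] / [kg·m²·s⁻²] = s
  (D) kg
  (E) [time interval] = s
All reduce to s except (D), which is kg.

(D)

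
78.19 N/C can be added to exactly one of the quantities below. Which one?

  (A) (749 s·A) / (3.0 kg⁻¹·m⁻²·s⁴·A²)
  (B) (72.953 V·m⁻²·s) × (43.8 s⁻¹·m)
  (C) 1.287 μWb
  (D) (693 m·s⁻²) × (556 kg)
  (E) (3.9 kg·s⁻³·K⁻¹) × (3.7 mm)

Reference: N·C⁻¹ = kg·m·s⁻²·(s·A)⁻¹ = kg·m·s⁻³·A⁻¹.
Each option:
  (A) [s·A] / [kg⁻¹·m⁻²·s⁴·A²] = kg·m²·s⁻³·A⁻¹
  (B) [kg·s⁻²·A⁻¹] · [m·s⁻¹] = kg·m·s⁻³·A⁻¹  ← same
  (C) Wb = V·s = kg·m²·s⁻²·A⁻¹
  (D) [m·s⁻²] · [kg] = kg·m·s⁻²
  (E) [kg·s⁻³·K⁻¹] · [m] = kg·m·s⁻³·K⁻¹
Only (B) matches kg·m·s⁻³·A⁻¹.

(B)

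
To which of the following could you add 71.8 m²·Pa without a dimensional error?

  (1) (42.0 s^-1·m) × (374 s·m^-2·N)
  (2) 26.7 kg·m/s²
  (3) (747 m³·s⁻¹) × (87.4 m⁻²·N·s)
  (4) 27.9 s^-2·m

Reference: Pa·m² = N·m⁻²·m² = kg·m·s⁻².
Each option:
  (1) [m·s⁻¹] · [kg·m⁻¹·s⁻¹] = kg·s⁻²
  (2) kg·m·s⁻²  ← same
  (3) [m³·s⁻¹] · [kg·m⁻¹·s⁻¹] = kg·m²·s⁻²
  (4) m·s⁻²
Only (2) matches kg·m·s⁻².

(2)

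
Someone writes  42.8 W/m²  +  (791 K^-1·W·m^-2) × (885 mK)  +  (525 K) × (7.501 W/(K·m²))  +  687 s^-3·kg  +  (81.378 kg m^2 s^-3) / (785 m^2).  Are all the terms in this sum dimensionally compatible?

Dimensions:
  42.8 W/m²:  W·m⁻² = J·s⁻¹·m⁻² = kg·s⁻³
  (791 K^-1·W·m^-2) × (885 mK):  [kg·s⁻³·K⁻¹] · [K] = kg·s⁻³
  (525 K) × (7.501 W/(K·m²)):  [K] · [kg·s⁻³·K⁻¹] = kg·s⁻³
  687 s^-3·kg:  kg·s⁻³
  (81.378 kg m^2 s^-3) / (785 m^2):  [kg·m²·s⁻³] / [m²] = kg·s⁻³
Every term reduces to kg·s⁻³.

Yes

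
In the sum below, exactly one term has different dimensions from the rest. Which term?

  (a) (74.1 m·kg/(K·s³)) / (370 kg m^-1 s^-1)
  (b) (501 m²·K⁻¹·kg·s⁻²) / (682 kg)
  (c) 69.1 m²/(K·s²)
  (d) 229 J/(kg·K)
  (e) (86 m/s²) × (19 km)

(e)

Work out the base dimensions of each:
  (a) [kg·m·s⁻³·K⁻¹] / [kg·m⁻¹·s⁻¹] = m²·s⁻²·K⁻¹
  (b) [kg·m²·s⁻²·K⁻¹] / [kg] = m²·s⁻²·K⁻¹
  (c) m²·s⁻²·K⁻¹
  (d) J·kg⁻¹·K⁻¹ = N·m·kg⁻¹·K⁻¹ = m²·s⁻²·K⁻¹
  (e) [m·s⁻²] · [m] = m²·s⁻²
All reduce to m²·s⁻²·K⁻¹ except (e), which is m²·s⁻².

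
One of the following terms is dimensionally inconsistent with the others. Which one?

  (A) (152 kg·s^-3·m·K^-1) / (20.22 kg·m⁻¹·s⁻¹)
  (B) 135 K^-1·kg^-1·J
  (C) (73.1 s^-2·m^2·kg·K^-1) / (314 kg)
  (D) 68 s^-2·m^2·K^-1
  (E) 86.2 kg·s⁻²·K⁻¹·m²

Reduce each to base SI dimensions:
  (A) [kg·m·s⁻³·K⁻¹] / [kg·m⁻¹·s⁻¹] = m²·s⁻²·K⁻¹
  (B) J·kg⁻¹·K⁻¹ = N·m·kg⁻¹·K⁻¹ = m²·s⁻²·K⁻¹
  (C) [kg·m²·s⁻²·K⁻¹] / [kg] = m²·s⁻²·K⁻¹
  (D) m²·s⁻²·K⁻¹
  (E) kg·m²·s⁻²·K⁻¹
All reduce to m²·s⁻²·K⁻¹ except (E), which is kg·m²·s⁻²·K⁻¹.

(E)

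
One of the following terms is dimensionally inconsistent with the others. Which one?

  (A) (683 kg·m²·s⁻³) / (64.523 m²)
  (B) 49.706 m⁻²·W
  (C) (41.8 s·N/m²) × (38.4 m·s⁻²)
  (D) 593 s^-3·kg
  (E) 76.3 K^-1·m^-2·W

(E)

Expand each in SI base units:
  (A) [kg·m²·s⁻³] / [m²] = kg·s⁻³
  (B) W·m⁻² = J·s⁻¹·m⁻² = kg·s⁻³
  (C) [kg·m⁻¹·s⁻¹] · [m·s⁻²] = kg·s⁻³
  (D) kg·s⁻³
  (E) W·m⁻²·K⁻¹ = J·s⁻¹·m⁻²·K⁻¹ = kg·s⁻³·K⁻¹
All reduce to kg·s⁻³ except (E), which is kg·s⁻³·K⁻¹.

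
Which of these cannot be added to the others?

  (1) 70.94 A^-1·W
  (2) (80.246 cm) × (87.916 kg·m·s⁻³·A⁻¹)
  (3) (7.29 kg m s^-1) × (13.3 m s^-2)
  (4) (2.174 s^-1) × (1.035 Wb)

Reduce each to base SI dimensions:
  (1) W·A⁻¹ = J·s⁻¹·A⁻¹ = kg·m²·s⁻³·A⁻¹
  (2) [m] · [kg·m·s⁻³·A⁻¹] = kg·m²·s⁻³·A⁻¹
  (3) [kg·m·s⁻¹] · [m·s⁻²] = kg·m²·s⁻³
  (4) [s⁻¹] · [kg·m²·s⁻²·A⁻¹] = kg·m²·s⁻³·A⁻¹
All reduce to kg·m²·s⁻³·A⁻¹ except (3), which is kg·m²·s⁻³.

(3)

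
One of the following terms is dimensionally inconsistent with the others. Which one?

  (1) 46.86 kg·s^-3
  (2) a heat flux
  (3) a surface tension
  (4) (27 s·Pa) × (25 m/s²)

(3)

Work out the base dimensions of each:
  (1) kg·s⁻³
  (2) [heat flux] = kg·s⁻³
  (3) [surface tension] = kg·s⁻²
  (4) [kg·m⁻¹·s⁻¹] · [m·s⁻²] = kg·s⁻³
All reduce to kg·s⁻³ except (3), which is kg·s⁻².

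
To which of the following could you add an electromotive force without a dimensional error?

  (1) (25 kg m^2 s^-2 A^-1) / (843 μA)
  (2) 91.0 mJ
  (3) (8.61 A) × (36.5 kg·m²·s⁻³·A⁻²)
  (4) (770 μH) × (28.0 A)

Reference: [electromotive force] = kg·m²·s⁻³·A⁻¹.
Each option:
  (1) [kg·m²·s⁻²·A⁻¹] / [A] = kg·m²·s⁻²·A⁻²
  (2) J = N·m = kg·m²·s⁻²
  (3) [A] · [kg·m²·s⁻³·A⁻²] = kg·m²·s⁻³·A⁻¹  ← same
  (4) [kg·m²·s⁻²·A⁻²] · [A] = kg·m²·s⁻²·A⁻¹
Only (3) matches kg·m²·s⁻³·A⁻¹.

(3)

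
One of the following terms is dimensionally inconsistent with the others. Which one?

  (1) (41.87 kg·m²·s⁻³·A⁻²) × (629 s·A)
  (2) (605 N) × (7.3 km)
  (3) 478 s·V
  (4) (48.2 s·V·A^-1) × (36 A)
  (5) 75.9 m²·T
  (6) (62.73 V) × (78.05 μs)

Dimensions:
  (1) [kg·m²·s⁻³·A⁻²] · [s·A] = kg·m²·s⁻²·A⁻¹
  (2) [kg·m·s⁻²] · [m] = kg·m²·s⁻²
  (3) V·s = J·C⁻¹·s = kg·m²·s⁻²·A⁻¹
  (4) [kg·m²·s⁻²·A⁻²] · [A] = kg·m²·s⁻²·A⁻¹
  (5) T·m² = Wb·m⁻²·m² = kg·m²·s⁻²·A⁻¹
  (6) [kg·m²·s⁻³·A⁻¹] · [s] = kg·m²·s⁻²·A⁻¹
All reduce to kg·m²·s⁻²·A⁻¹ except (2), which is kg·m²·s⁻².

(2)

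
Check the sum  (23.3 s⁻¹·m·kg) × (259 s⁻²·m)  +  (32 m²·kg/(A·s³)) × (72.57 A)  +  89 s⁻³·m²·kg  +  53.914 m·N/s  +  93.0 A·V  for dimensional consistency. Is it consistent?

Yes

In SI base units:
  (23.3 s⁻¹·m·kg) × (259 s⁻²·m):  [kg·m·s⁻¹] · [m·s⁻²] = kg·m²·s⁻³
  (32 m²·kg/(A·s³)) × (72.57 A):  [kg·m²·s⁻³·A⁻¹] · [A] = kg·m²·s⁻³
  89 s⁻³·m²·kg:  kg·m²·s⁻³
  53.914 m·N/s:  N·m·s⁻¹ = kg·m·s⁻²·m·s⁻¹ = kg·m²·s⁻³
  93.0 A·V:  V·A = J·C⁻¹·A = kg·m²·s⁻³
Every term reduces to kg·m²·s⁻³.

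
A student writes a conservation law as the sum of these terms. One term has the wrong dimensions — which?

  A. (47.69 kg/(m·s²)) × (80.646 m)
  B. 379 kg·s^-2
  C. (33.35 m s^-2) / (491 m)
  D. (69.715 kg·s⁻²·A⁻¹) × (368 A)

C.

Dimensions:
  A. [kg·m⁻¹·s⁻²] · [m] = kg·s⁻²
  B. kg·s⁻²
  C. [m·s⁻²] / [m] = s⁻²
  D. [kg·s⁻²·A⁻¹] · [A] = kg·s⁻²
All reduce to kg·s⁻² except C., which is s⁻².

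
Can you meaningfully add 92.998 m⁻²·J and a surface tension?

Work out the base dimensions of each:
  92.998 m⁻²·J:  J·m⁻² = N·m·m⁻² = kg·s⁻²
  a surface tension:  [surface tension] = kg·s⁻²
Both are kg·s⁻², so they have the same dimensions and can be added.

Yes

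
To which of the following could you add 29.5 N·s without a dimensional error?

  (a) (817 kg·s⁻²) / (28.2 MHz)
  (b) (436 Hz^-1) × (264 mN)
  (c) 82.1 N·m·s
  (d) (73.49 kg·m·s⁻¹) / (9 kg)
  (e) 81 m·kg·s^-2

Reference: N·s = kg·m·s⁻²·s = kg·m·s⁻¹.
Each option:
  (a) [kg·s⁻²] / [s⁻¹] = kg·s⁻¹
  (b) [s] · [kg·m·s⁻²] = kg·m·s⁻¹  ← same
  (c) N·m·s = kg·m·s⁻²·m·s = kg·m²·s⁻¹
  (d) [kg·m·s⁻¹] / [kg] = m·s⁻¹
  (e) kg·m·s⁻²
Only (b) matches kg·m·s⁻¹.

(b)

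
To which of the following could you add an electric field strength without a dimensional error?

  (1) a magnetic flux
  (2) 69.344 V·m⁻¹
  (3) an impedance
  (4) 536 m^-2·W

(2)

Reference: [electric field strength] = kg·m·s⁻³·A⁻¹.
Each option:
  (1) [magnetic flux] = kg·m²·s⁻²·A⁻¹
  (2) V·m⁻¹ = J·C⁻¹·m⁻¹ = kg·m·s⁻³·A⁻¹  ← same
  (3) [impedance] = kg·m²·s⁻³·A⁻²
  (4) W·m⁻² = J·s⁻¹·m⁻² = kg·s⁻³
Only (2) matches kg·m·s⁻³·A⁻¹.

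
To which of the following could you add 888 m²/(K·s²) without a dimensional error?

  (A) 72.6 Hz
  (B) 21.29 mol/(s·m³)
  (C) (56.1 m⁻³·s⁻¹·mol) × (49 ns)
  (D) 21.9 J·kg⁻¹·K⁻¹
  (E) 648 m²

Reference: m²·s⁻²·K⁻¹.
Each option:
  (A) Hz = s⁻¹
  (B) mol·m⁻³·s⁻¹ = m⁻³·s⁻¹·mol
  (C) [m⁻³·s⁻¹·mol] · [s] = m⁻³·mol
  (D) J·kg⁻¹·K⁻¹ = N·m·kg⁻¹·K⁻¹ = m²·s⁻²·K⁻¹  ← same
  (E) m²
Only (D) matches m²·s⁻²·K⁻¹.

(D)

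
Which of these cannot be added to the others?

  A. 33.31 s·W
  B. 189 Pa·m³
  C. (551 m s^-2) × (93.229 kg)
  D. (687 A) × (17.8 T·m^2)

Dimensions:
  A. W·s = J·s⁻¹·s = kg·m²·s⁻²
  B. Pa·m³ = N·m⁻²·m³ = kg·m²·s⁻²
  C. [m·s⁻²] · [kg] = kg·m·s⁻²
  D. [A] · [kg·m²·s⁻²·A⁻¹] = kg·m²·s⁻²
All reduce to kg·m²·s⁻² except C., which is kg·m·s⁻².

C.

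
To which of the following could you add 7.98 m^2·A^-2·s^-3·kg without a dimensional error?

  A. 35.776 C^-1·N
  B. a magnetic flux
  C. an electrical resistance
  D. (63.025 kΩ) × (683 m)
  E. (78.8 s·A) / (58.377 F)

C.

Reference: kg·m²·s⁻³·A⁻².
Each option:
  A. N·C⁻¹ = kg·m·s⁻²·(s·A)⁻¹ = kg·m·s⁻³·A⁻¹
  B. [magnetic flux] = kg·m²·s⁻²·A⁻¹
  C. [electrical resistance] = kg·m²·s⁻³·A⁻²  ← same
  D. [kg·m²·s⁻³·A⁻²] · [m] = kg·m³·s⁻³·A⁻²
  E. [s·A] / [kg⁻¹·m⁻²·s⁴·A²] = kg·m²·s⁻³·A⁻¹
Only C. matches kg·m²·s⁻³·A⁻².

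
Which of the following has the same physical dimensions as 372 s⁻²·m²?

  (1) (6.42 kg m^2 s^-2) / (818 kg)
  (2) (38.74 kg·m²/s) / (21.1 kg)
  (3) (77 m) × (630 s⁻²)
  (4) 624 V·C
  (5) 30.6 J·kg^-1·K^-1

(1)

Reference: m²·s⁻².
Each option:
  (1) [kg·m²·s⁻²] / [kg] = m²·s⁻²  ← same
  (2) [kg·m²·s⁻¹] / [kg] = m²·s⁻¹
  (3) [m] · [s⁻²] = m·s⁻²
  (4) C·V = s·A·J·C⁻¹ = kg·m²·s⁻²
  (5) J·kg⁻¹·K⁻¹ = N·m·kg⁻¹·K⁻¹ = m²·s⁻²·K⁻¹
Only (1) matches m²·s⁻².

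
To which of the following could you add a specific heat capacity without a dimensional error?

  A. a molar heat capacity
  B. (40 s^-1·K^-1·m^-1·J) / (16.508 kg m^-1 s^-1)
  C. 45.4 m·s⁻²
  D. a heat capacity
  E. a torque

B.

Reference: [specific heat capacity] = m²·s⁻²·K⁻¹.
Each option:
  A. [molar heat capacity] = kg·m²·s⁻²·K⁻¹·mol⁻¹
  B. [kg·m·s⁻³·K⁻¹] / [kg·m⁻¹·s⁻¹] = m²·s⁻²·K⁻¹  ← same
  C. m·s⁻²
  D. [heat capacity] = kg·m²·s⁻²·K⁻¹
  E. [torque] = kg·m²·s⁻²
Only B. matches m²·s⁻²·K⁻¹.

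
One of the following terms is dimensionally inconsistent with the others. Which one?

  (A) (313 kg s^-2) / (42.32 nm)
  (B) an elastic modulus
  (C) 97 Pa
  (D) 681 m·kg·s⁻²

(D)

Expand each in SI base units:
  (A) [kg·s⁻²] / [m] = kg·m⁻¹·s⁻²
  (B) [elastic modulus] = kg·m⁻¹·s⁻²
  (C) Pa = N·m⁻² = kg·m⁻¹·s⁻²
  (D) kg·m·s⁻²
All reduce to kg·m⁻¹·s⁻² except (D), which is kg·m·s⁻².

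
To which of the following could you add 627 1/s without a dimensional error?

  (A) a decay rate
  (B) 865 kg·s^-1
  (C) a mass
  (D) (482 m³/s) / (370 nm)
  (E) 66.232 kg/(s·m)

(A)

Reference: s⁻¹.
Each option:
  (A) [decay rate] = s⁻¹  ← same
  (B) kg·s⁻¹
  (C) [mass] = kg
  (D) [m³·s⁻¹] / [m] = m²·s⁻¹
  (E) kg·m⁻¹·s⁻¹
Only (A) matches s⁻¹.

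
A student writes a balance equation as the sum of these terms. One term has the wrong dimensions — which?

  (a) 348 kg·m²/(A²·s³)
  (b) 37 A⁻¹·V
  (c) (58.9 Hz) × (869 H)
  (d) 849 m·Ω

Expand each in SI base units:
  (a) kg·m²·s⁻³·A⁻²
  (b) V·A⁻¹ = J·C⁻¹·A⁻¹ = kg·m²·s⁻³·A⁻²
  (c) [s⁻¹] · [kg·m²·s⁻²·A⁻²] = kg·m²·s⁻³·A⁻²
  (d) Ω·m = V·A⁻¹·m = kg·m³·s⁻³·A⁻²
All reduce to kg·m²·s⁻³·A⁻² except (d), which is kg·m³·s⁻³·A⁻².

(d)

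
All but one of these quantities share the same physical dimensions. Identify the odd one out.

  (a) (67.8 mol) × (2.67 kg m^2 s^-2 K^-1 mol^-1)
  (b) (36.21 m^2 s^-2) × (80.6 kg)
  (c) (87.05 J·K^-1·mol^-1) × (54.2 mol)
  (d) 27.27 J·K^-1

(b)

Reduce each to base SI dimensions:
  (a) [mol] · [kg·m²·s⁻²·K⁻¹·mol⁻¹] = kg·m²·s⁻²·K⁻¹
  (b) [m²·s⁻²] · [kg] = kg·m²·s⁻²
  (c) [kg·m²·s⁻²·K⁻¹·mol⁻¹] · [mol] = kg·m²·s⁻²·K⁻¹
  (d) J·K⁻¹ = N·m·K⁻¹ = kg·m²·s⁻²·K⁻¹
All reduce to kg·m²·s⁻²·K⁻¹ except (b), which is kg·m²·s⁻².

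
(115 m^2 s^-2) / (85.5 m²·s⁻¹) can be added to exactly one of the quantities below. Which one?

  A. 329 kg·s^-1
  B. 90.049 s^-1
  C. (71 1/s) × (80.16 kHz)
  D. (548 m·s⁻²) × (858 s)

B.

Reference: [m²·s⁻²] / [m²·s⁻¹] = s⁻¹.
Each option:
  A. kg·s⁻¹
  B. s⁻¹  ← same
  C. [s⁻¹] · [s⁻¹] = s⁻²
  D. [m·s⁻²] · [s] = m·s⁻¹
Only B. matches s⁻¹.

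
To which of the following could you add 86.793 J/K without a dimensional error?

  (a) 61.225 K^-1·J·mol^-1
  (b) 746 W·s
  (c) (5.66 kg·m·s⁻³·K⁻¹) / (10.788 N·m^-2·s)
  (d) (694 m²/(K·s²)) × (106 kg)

Reference: J·K⁻¹ = N·m·K⁻¹ = kg·m²·s⁻²·K⁻¹.
Each option:
  (a) J·mol⁻¹·K⁻¹ = N·m·mol⁻¹·K⁻¹ = kg·m²·s⁻²·K⁻¹·mol⁻¹
  (b) W·s = J·s⁻¹·s = kg·m²·s⁻²
  (c) [kg·m·s⁻³·K⁻¹] / [kg·m⁻¹·s⁻¹] = m²·s⁻²·K⁻¹
  (d) [m²·s⁻²·K⁻¹] · [kg] = kg·m²·s⁻²·K⁻¹  ← same
Only (d) matches kg·m²·s⁻²·K⁻¹.

(d)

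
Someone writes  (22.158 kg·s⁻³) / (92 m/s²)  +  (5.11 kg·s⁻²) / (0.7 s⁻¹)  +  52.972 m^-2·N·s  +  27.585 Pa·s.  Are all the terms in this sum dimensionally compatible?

In SI base units:
  (22.158 kg·s⁻³) / (92 m/s²):  [kg·s⁻³] / [m·s⁻²] = kg·m⁻¹·s⁻¹
  (5.11 kg·s⁻²) / (0.7 s⁻¹):  [kg·s⁻²] / [s⁻¹] = kg·s⁻¹
  52.972 m^-2·N·s:  N·s·m⁻² = kg·m·s⁻²·s·m⁻² = kg·m⁻¹·s⁻¹
  27.585 Pa·s:  Pa·s = N·m⁻²·s = kg·m⁻¹·s⁻¹
The terms do not share a single dimension (kg·m⁻¹·s⁻¹ vs kg·s⁻¹).

No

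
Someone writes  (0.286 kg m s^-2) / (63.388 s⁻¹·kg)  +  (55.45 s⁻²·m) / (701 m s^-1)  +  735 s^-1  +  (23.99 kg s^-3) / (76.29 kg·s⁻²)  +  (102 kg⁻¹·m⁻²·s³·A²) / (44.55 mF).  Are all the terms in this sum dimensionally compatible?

No

In SI base units:
  (0.286 kg m s^-2) / (63.388 s⁻¹·kg):  [kg·m·s⁻²] / [kg·s⁻¹] = m·s⁻¹
  (55.45 s⁻²·m) / (701 m s^-1):  [m·s⁻²] / [m·s⁻¹] = s⁻¹
  735 s^-1:  s⁻¹
  (23.99 kg s^-3) / (76.29 kg·s⁻²):  [kg·s⁻³] / [kg·s⁻²] = s⁻¹
  (102 kg⁻¹·m⁻²·s³·A²) / (44.55 mF):  [kg⁻¹·m⁻²·s³·A²] / [kg⁻¹·m⁻²·s⁴·A²] = s⁻¹
The terms do not share a single dimension (m·s⁻¹ vs s⁻¹).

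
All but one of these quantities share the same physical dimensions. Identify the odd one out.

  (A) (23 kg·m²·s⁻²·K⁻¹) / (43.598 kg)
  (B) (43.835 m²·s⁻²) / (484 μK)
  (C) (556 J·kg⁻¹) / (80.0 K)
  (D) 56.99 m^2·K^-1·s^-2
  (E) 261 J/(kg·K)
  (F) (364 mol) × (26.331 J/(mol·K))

(F)

Dimensions:
  (A) [kg·m²·s⁻²·K⁻¹] / [kg] = m²·s⁻²·K⁻¹
  (B) [m²·s⁻²] / [K] = m²·s⁻²·K⁻¹
  (C) [m²·s⁻²] / [K] = m²·s⁻²·K⁻¹
  (D) m²·s⁻²·K⁻¹
  (E) J·kg⁻¹·K⁻¹ = N·m·kg⁻¹·K⁻¹ = m²·s⁻²·K⁻¹
  (F) [mol] · [kg·m²·s⁻²·K⁻¹·mol⁻¹] = kg·m²·s⁻²·K⁻¹
All reduce to m²·s⁻²·K⁻¹ except (F), which is kg·m²·s⁻²·K⁻¹.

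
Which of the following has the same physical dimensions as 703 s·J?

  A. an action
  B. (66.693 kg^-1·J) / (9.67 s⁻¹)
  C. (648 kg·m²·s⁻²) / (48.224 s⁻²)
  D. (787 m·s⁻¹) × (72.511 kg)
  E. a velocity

A.

Reference: J·s = N·m·s = kg·m²·s⁻¹.
Each option:
  A. [action] = kg·m²·s⁻¹  ← same
  B. [m²·s⁻²] / [s⁻¹] = m²·s⁻¹
  C. [kg·m²·s⁻²] / [s⁻²] = kg·m²
  D. [m·s⁻¹] · [kg] = kg·m·s⁻¹
  E. [velocity] = m·s⁻¹
Only A. matches kg·m²·s⁻¹.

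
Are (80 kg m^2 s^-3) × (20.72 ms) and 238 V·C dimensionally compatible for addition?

Work out the base dimensions of each:
  (80 kg m^2 s^-3) × (20.72 ms):  [kg·m²·s⁻³] · [s] = kg·m²·s⁻²
  238 V·C:  C·V = s·A·J·C⁻¹ = kg·m²·s⁻²
Both are kg·m²·s⁻², so they have the same dimensions and can be added.

Yes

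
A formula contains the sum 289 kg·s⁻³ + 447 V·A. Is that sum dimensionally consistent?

Expand each in SI base units:
  289 kg·s⁻³:  kg·s⁻³
  447 V·A:  V·A = J·C⁻¹·A = kg·m²·s⁻³
kg·s⁻³ ≠ kg·m²·s⁻³, so they cannot be added.

No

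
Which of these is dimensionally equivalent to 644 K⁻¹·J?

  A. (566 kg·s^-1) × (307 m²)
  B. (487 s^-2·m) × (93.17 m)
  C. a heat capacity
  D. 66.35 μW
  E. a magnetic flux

Reference: J·K⁻¹ = N·m·K⁻¹ = kg·m²·s⁻²·K⁻¹.
Each option:
  A. [kg·s⁻¹] · [m²] = kg·m²·s⁻¹
  B. [m·s⁻²] · [m] = m²·s⁻²
  C. [heat capacity] = kg·m²·s⁻²·K⁻¹  ← same
  D. W = J·s⁻¹ = kg·m²·s⁻³
  E. [magnetic flux] = kg·m²·s⁻²·A⁻¹
Only C. matches kg·m²·s⁻²·K⁻¹.

C.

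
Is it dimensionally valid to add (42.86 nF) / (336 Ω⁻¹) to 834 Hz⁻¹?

In SI base units:
  (42.86 nF) / (336 Ω⁻¹):  [kg⁻¹·m⁻²·s⁴·A²] / [kg⁻¹·m⁻²·s³·A²] = s
  834 Hz⁻¹:  Hz⁻¹ = (s⁻¹)⁻¹ = s
Both are s, so they have the same dimensions and can be added.

Yes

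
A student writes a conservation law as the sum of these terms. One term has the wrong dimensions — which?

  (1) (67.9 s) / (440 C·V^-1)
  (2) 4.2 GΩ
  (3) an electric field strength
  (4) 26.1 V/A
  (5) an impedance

Work out the base dimensions of each:
  (1) [s] / [kg⁻¹·m⁻²·s⁴·A²] = kg·m²·s⁻³·A⁻²
  (2) Ω = V·A⁻¹ = kg·m²·s⁻³·A⁻²
  (3) [electric field strength] = kg·m·s⁻³·A⁻¹
  (4) V·A⁻¹ = J·C⁻¹·A⁻¹ = kg·m²·s⁻³·A⁻²
  (5) [impedance] = kg·m²·s⁻³·A⁻²
All reduce to kg·m²·s⁻³·A⁻² except (3), which is kg·m·s⁻³·A⁻¹.

(3)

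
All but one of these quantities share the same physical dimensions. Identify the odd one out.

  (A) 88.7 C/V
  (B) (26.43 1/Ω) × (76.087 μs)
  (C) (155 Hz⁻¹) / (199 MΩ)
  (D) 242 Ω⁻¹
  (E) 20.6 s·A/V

(D)

Dimensions:
  (A) C·V⁻¹ = s·A·(J·C⁻¹)⁻¹ = kg⁻¹·m⁻²·s⁴·A²
  (B) [kg⁻¹·m⁻²·s³·A²] · [s] = kg⁻¹·m⁻²·s⁴·A²
  (C) [s] / [kg·m²·s⁻³·A⁻²] = kg⁻¹·m⁻²·s⁴·A²
  (D) Ω⁻¹ = (V·A⁻¹)⁻¹ = kg⁻¹·m⁻²·s³·A²
  (E) A·s·V⁻¹ = A·s·(J·C⁻¹)⁻¹ = kg⁻¹·m⁻²·s⁴·A²
All reduce to kg⁻¹·m⁻²·s⁴·A² except (D), which is kg⁻¹·m⁻²·s³·A².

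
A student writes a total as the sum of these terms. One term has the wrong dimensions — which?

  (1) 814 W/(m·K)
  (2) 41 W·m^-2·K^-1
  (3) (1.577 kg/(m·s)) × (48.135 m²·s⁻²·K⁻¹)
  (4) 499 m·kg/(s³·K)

(2)

Dimensions:
  (1) W·m⁻¹·K⁻¹ = J·s⁻¹·m⁻¹·K⁻¹ = kg·m·s⁻³·K⁻¹
  (2) W·m⁻²·K⁻¹ = J·s⁻¹·m⁻²·K⁻¹ = kg·s⁻³·K⁻¹
  (3) [kg·m⁻¹·s⁻¹] · [m²·s⁻²·K⁻¹] = kg·m·s⁻³·K⁻¹
  (4) kg·m·s⁻³·K⁻¹
All reduce to kg·m·s⁻³·K⁻¹ except (2), which is kg·s⁻³·K⁻¹.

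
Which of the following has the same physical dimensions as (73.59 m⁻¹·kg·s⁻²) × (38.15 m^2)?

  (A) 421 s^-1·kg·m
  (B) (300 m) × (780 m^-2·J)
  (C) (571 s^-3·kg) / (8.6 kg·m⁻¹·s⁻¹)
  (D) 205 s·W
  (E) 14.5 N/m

(B)

Reference: [kg·m⁻¹·s⁻²] · [m²] = kg·m·s⁻².
Each option:
  (A) kg·m·s⁻¹
  (B) [m] · [kg·s⁻²] = kg·m·s⁻²  ← same
  (C) [kg·s⁻³] / [kg·m⁻¹·s⁻¹] = m·s⁻²
  (D) W·s = J·s⁻¹·s = kg·m²·s⁻²
  (E) N·m⁻¹ = kg·m·s⁻²·m⁻¹ = kg·s⁻²
Only (B) matches kg·m·s⁻².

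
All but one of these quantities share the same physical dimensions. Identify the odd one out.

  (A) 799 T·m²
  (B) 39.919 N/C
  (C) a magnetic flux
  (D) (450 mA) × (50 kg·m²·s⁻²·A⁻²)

(B)

Expand each in SI base units:
  (A) T·m² = Wb·m⁻²·m² = kg·m²·s⁻²·A⁻¹
  (B) N·C⁻¹ = kg·m·s⁻²·(s·A)⁻¹ = kg·m·s⁻³·A⁻¹
  (C) [magnetic flux] = kg·m²·s⁻²·A⁻¹
  (D) [A] · [kg·m²·s⁻²·A⁻²] = kg·m²·s⁻²·A⁻¹
All reduce to kg·m²·s⁻²·A⁻¹ except (B), which is kg·m·s⁻³·A⁻¹.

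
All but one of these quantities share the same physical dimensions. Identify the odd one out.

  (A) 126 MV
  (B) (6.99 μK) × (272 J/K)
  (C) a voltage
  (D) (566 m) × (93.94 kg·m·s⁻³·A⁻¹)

(B)

In SI base units:
  (A) V = J·C⁻¹ = kg·m²·s⁻³·A⁻¹
  (B) [K] · [kg·m²·s⁻²·K⁻¹] = kg·m²·s⁻²
  (C) [voltage] = kg·m²·s⁻³·A⁻¹
  (D) [m] · [kg·m·s⁻³·A⁻¹] = kg·m²·s⁻³·A⁻¹
All reduce to kg·m²·s⁻³·A⁻¹ except (B), which is kg·m²·s⁻².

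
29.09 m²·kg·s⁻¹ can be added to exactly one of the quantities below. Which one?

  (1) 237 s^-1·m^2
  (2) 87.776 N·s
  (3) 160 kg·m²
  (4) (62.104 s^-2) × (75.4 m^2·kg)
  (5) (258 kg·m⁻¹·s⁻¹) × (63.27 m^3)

(5)

Reference: kg·m²·s⁻¹.
Each option:
  (1) m²·s⁻¹
  (2) N·s = kg·m·s⁻²·s = kg·m·s⁻¹
  (3) kg·m²
  (4) [s⁻²] · [kg·m²] = kg·m²·s⁻²
  (5) [kg·m⁻¹·s⁻¹] · [m³] = kg·m²·s⁻¹  ← same
Only (5) matches kg·m²·s⁻¹.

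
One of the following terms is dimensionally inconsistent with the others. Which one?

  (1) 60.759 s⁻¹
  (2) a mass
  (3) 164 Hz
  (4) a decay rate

Dimensions:
  (1) s⁻¹
  (2) [mass] = kg
  (3) Hz = s⁻¹
  (4) [decay rate] = s⁻¹
All reduce to s⁻¹ except (2), which is kg.

(2)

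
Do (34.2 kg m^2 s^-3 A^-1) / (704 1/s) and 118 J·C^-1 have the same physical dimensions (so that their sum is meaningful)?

Reduce each to base SI dimensions:
  (34.2 kg m^2 s^-3 A^-1) / (704 1/s):  [kg·m²·s⁻³·A⁻¹] / [s⁻¹] = kg·m²·s⁻²·A⁻¹
  118 J·C^-1:  J·C⁻¹ = N·m·(s·A)⁻¹ = kg·m²·s⁻³·A⁻¹
kg·m²·s⁻²·A⁻¹ ≠ kg·m²·s⁻³·A⁻¹, so they cannot be added.

No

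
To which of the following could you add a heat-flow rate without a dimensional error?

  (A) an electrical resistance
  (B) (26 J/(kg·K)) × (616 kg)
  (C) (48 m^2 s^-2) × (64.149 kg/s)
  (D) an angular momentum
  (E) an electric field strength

Reference: [heat-flow rate] = kg·m²·s⁻³.
Each option:
  (A) [electrical resistance] = kg·m²·s⁻³·A⁻²
  (B) [m²·s⁻²·K⁻¹] · [kg] = kg·m²·s⁻²·K⁻¹
  (C) [m²·s⁻²] · [kg·s⁻¹] = kg·m²·s⁻³  ← same
  (D) [angular momentum] = kg·m²·s⁻¹
  (E) [electric field strength] = kg·m·s⁻³·A⁻¹
Only (C) matches kg·m²·s⁻³.

(C)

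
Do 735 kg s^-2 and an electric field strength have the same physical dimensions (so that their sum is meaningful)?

In SI base units:
  735 kg s^-2:  kg·s⁻²
  an electric field strength:  [electric field strength] = kg·m·s⁻³·A⁻¹
kg·s⁻² ≠ kg·m·s⁻³·A⁻¹, so they cannot be added.

No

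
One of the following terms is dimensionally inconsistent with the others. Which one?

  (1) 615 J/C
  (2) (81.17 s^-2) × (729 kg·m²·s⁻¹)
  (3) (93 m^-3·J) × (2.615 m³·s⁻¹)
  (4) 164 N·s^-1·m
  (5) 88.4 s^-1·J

Dimensions:
  (1) J·C⁻¹ = N·m·(s·A)⁻¹ = kg·m²·s⁻³·A⁻¹
  (2) [s⁻²] · [kg·m²·s⁻¹] = kg·m²·s⁻³
  (3) [kg·m⁻¹·s⁻²] · [m³·s⁻¹] = kg·m²·s⁻³
  (4) N·m·s⁻¹ = kg·m·s⁻²·m·s⁻¹ = kg·m²·s⁻³
  (5) J·s⁻¹ = N·m·s⁻¹ = kg·m²·s⁻³
All reduce to kg·m²·s⁻³ except (1), which is kg·m²·s⁻³·A⁻¹.

(1)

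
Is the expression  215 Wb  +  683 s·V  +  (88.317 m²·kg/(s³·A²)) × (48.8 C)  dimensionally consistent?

In SI base units:
  215 Wb:  Wb = V·s = kg·m²·s⁻²·A⁻¹
  683 s·V:  V·s = J·C⁻¹·s = kg·m²·s⁻²·A⁻¹
  (88.317 m²·kg/(s³·A²)) × (48.8 C):  [kg·m²·s⁻³·A⁻²] · [s·A] = kg·m²·s⁻²·A⁻¹
Every term reduces to kg·m²·s⁻²·A⁻¹.

Yes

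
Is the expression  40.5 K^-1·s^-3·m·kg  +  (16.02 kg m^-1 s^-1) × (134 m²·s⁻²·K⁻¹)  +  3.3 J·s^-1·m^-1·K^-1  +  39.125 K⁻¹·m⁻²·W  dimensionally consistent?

Work out the base dimensions of each:
  40.5 K^-1·s^-3·m·kg:  kg·m·s⁻³·K⁻¹
  (16.02 kg m^-1 s^-1) × (134 m²·s⁻²·K⁻¹):  [kg·m⁻¹·s⁻¹] · [m²·s⁻²·K⁻¹] = kg·m·s⁻³·K⁻¹
  3.3 J·s^-1·m^-1·K^-1:  J·s⁻¹·m⁻¹·K⁻¹ = N·m·s⁻¹·m⁻¹·K⁻¹ = kg·m·s⁻³·K⁻¹
  39.125 K⁻¹·m⁻²·W:  W·m⁻²·K⁻¹ = J·s⁻¹·m⁻²·K⁻¹ = kg·s⁻³·K⁻¹
The terms do not share a single dimension (kg·m·s⁻³·K⁻¹ vs kg·s⁻³·K⁻¹).

No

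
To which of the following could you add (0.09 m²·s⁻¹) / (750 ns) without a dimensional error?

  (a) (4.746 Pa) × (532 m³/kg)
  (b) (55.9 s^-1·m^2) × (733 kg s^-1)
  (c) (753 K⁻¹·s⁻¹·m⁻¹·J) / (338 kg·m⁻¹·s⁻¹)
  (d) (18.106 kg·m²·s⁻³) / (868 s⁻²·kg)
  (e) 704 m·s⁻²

Reference: [m²·s⁻¹] / [s] = m²·s⁻².
Each option:
  (a) [kg·m⁻¹·s⁻²] · [kg⁻¹·m³] = m²·s⁻²  ← same
  (b) [m²·s⁻¹] · [kg·s⁻¹] = kg·m²·s⁻²
  (c) [kg·m·s⁻³·K⁻¹] / [kg·m⁻¹·s⁻¹] = m²·s⁻²·K⁻¹
  (d) [kg·m²·s⁻³] / [kg·s⁻²] = m²·s⁻¹
  (e) m·s⁻²
Only (a) matches m²·s⁻².

(a)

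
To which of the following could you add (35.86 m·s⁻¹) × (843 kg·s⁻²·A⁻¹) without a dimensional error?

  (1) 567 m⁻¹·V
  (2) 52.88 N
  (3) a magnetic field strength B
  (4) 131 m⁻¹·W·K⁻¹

Reference: [m·s⁻¹] · [kg·s⁻²·A⁻¹] = kg·m·s⁻³·A⁻¹.
Each option:
  (1) V·m⁻¹ = J·C⁻¹·m⁻¹ = kg·m·s⁻³·A⁻¹  ← same
  (2) N = kg·m·s⁻²
  (3) [magnetic field strength B] = kg·s⁻²·A⁻¹
  (4) W·m⁻¹·K⁻¹ = J·s⁻¹·m⁻¹·K⁻¹ = kg·m·s⁻³·K⁻¹
Only (1) matches kg·m·s⁻³·A⁻¹.

(1)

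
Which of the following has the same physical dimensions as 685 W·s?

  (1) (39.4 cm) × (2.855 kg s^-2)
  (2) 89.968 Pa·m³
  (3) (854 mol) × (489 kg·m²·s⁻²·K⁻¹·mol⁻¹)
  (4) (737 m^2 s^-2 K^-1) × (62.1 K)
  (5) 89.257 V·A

(2)

Reference: W·s = J·s⁻¹·s = kg·m²·s⁻².
Each option:
  (1) [m] · [kg·s⁻²] = kg·m·s⁻²
  (2) Pa·m³ = N·m⁻²·m³ = kg·m²·s⁻²  ← same
  (3) [mol] · [kg·m²·s⁻²·K⁻¹·mol⁻¹] = kg·m²·s⁻²·K⁻¹
  (4) [m²·s⁻²·K⁻¹] · [K] = m²·s⁻²
  (5) V·A = J·C⁻¹·A = kg·m²·s⁻³
Only (2) matches kg·m²·s⁻².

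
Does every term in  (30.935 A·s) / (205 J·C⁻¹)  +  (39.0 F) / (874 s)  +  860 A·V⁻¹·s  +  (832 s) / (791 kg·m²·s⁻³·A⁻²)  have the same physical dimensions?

In SI base units:
  (30.935 A·s) / (205 J·C⁻¹):  [s·A] / [kg·m²·s⁻³·A⁻¹] = kg⁻¹·m⁻²·s⁴·A²
  (39.0 F) / (874 s):  [kg⁻¹·m⁻²·s⁴·A²] / [s] = kg⁻¹·m⁻²·s³·A²
  860 A·V⁻¹·s:  A·s·V⁻¹ = A·s·(J·C⁻¹)⁻¹ = kg⁻¹·m⁻²·s⁴·A²
  (832 s) / (791 kg·m²·s⁻³·A⁻²):  [s] / [kg·m²·s⁻³·A⁻²] = kg⁻¹·m⁻²·s⁴·A²
The terms do not share a single dimension (kg⁻¹·m⁻²·s³·A² vs kg⁻¹·m⁻²·s⁴·A²).

No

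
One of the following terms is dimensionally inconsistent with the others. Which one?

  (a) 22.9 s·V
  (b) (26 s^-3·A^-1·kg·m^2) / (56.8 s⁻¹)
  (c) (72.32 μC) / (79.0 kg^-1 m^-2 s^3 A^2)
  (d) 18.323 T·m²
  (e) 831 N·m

Dimensions:
  (a) V·s = J·C⁻¹·s = kg·m²·s⁻²·A⁻¹
  (b) [kg·m²·s⁻³·A⁻¹] / [s⁻¹] = kg·m²·s⁻²·A⁻¹
  (c) [s·A] / [kg⁻¹·m⁻²·s³·A²] = kg·m²·s⁻²·A⁻¹
  (d) T·m² = Wb·m⁻²·m² = kg·m²·s⁻²·A⁻¹
  (e) N·m = kg·m·s⁻²·m = kg·m²·s⁻²
All reduce to kg·m²·s⁻²·A⁻¹ except (e), which is kg·m²·s⁻².

(e)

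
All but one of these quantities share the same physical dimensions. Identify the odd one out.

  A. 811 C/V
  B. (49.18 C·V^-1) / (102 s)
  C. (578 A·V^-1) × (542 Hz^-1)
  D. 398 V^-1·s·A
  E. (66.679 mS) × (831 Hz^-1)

B.

In SI base units:
  A. C·V⁻¹ = s·A·(J·C⁻¹)⁻¹ = kg⁻¹·m⁻²·s⁴·A²
  B. [kg⁻¹·m⁻²·s⁴·A²] / [s] = kg⁻¹·m⁻²·s³·A²
  C. [kg⁻¹·m⁻²·s³·A²] · [s] = kg⁻¹·m⁻²·s⁴·A²
  D. A·s·V⁻¹ = A·s·(J·C⁻¹)⁻¹ = kg⁻¹·m⁻²·s⁴·A²
  E. [kg⁻¹·m⁻²·s³·A²] · [s] = kg⁻¹·m⁻²·s⁴·A²
All reduce to kg⁻¹·m⁻²·s⁴·A² except B., which is kg⁻¹·m⁻²·s³·A².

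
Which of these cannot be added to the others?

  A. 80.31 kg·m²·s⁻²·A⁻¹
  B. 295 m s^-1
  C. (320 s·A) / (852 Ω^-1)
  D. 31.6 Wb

B.

Work out the base dimensions of each:
  A. kg·m²·s⁻²·A⁻¹
  B. m·s⁻¹
  C. [s·A] / [kg⁻¹·m⁻²·s³·A²] = kg·m²·s⁻²·A⁻¹
  D. Wb = V·s = kg·m²·s⁻²·A⁻¹
All reduce to kg·m²·s⁻²·A⁻¹ except B., which is m·s⁻¹.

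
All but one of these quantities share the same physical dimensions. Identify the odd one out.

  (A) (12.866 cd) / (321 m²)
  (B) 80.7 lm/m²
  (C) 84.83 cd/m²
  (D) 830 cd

(D)

Expand each in SI base units:
  (A) [cd] / [m²] = m⁻²·cd
  (B) lm·m⁻² = cd·m⁻² = m⁻²·cd
  (C) cd·m⁻² = m⁻²·cd
  (D) cd
All reduce to m⁻²·cd except (D), which is cd.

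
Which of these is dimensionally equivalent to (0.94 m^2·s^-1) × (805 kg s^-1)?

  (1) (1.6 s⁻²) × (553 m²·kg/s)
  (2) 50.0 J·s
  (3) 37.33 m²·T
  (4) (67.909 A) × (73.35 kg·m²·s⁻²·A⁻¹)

(4)

Reference: [m²·s⁻¹] · [kg·s⁻¹] = kg·m²·s⁻².
Each option:
  (1) [s⁻²] · [kg·m²·s⁻¹] = kg·m²·s⁻³
  (2) J·s = N·m·s = kg·m²·s⁻¹
  (3) T·m² = Wb·m⁻²·m² = kg·m²·s⁻²·A⁻¹
  (4) [A] · [kg·m²·s⁻²·A⁻¹] = kg·m²·s⁻²  ← same
Only (4) matches kg·m²·s⁻².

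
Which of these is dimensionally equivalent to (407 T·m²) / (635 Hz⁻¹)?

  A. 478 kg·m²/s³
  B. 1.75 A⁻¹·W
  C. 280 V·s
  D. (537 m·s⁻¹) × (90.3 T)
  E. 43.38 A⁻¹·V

Reference: [kg·m²·s⁻²·A⁻¹] / [s] = kg·m²·s⁻³·A⁻¹.
Each option:
  A. kg·m²·s⁻³
  B. W·A⁻¹ = J·s⁻¹·A⁻¹ = kg·m²·s⁻³·A⁻¹  ← same
  C. V·s = J·C⁻¹·s = kg·m²·s⁻²·A⁻¹
  D. [m·s⁻¹] · [kg·s⁻²·A⁻¹] = kg·m·s⁻³·A⁻¹
  E. V·A⁻¹ = J·C⁻¹·A⁻¹ = kg·m²·s⁻³·A⁻²
Only B. matches kg·m²·s⁻³·A⁻¹.

B.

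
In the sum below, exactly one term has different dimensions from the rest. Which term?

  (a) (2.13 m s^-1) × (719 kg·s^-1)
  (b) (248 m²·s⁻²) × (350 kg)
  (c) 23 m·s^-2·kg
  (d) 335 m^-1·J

(b)

Work out the base dimensions of each:
  (a) [m·s⁻¹] · [kg·s⁻¹] = kg·m·s⁻²
  (b) [m²·s⁻²] · [kg] = kg·m²·s⁻²
  (c) kg·m·s⁻²
  (d) J·m⁻¹ = N·m·m⁻¹ = kg·m·s⁻²
All reduce to kg·m·s⁻² except (b), which is kg·m²·s⁻².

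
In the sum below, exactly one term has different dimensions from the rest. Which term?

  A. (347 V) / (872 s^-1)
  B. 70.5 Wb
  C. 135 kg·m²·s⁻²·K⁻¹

C.

Reduce each to base SI dimensions:
  A. [kg·m²·s⁻³·A⁻¹] / [s⁻¹] = kg·m²·s⁻²·A⁻¹
  B. Wb = V·s = kg·m²·s⁻²·A⁻¹
  C. kg·m²·s⁻²·K⁻¹
All reduce to kg·m²·s⁻²·A⁻¹ except C., which is kg·m²·s⁻²·K⁻¹.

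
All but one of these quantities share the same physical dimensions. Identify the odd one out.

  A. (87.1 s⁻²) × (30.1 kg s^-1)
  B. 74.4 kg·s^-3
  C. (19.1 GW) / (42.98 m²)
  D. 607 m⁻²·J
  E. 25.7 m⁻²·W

Expand each in SI base units:
  A. [s⁻²] · [kg·s⁻¹] = kg·s⁻³
  B. kg·s⁻³
  C. [kg·m²·s⁻³] / [m²] = kg·s⁻³
  D. J·m⁻² = N·m·m⁻² = kg·s⁻²
  E. W·m⁻² = J·s⁻¹·m⁻² = kg·s⁻³
All reduce to kg·s⁻³ except D., which is kg·s⁻².

D.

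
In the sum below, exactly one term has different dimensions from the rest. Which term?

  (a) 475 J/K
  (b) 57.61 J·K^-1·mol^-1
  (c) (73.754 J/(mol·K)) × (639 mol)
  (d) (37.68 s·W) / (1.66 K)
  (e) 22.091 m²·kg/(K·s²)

(b)

In SI base units:
  (a) J·K⁻¹ = N·m·K⁻¹ = kg·m²·s⁻²·K⁻¹
  (b) J·mol⁻¹·K⁻¹ = N·m·mol⁻¹·K⁻¹ = kg·m²·s⁻²·K⁻¹·mol⁻¹
  (c) [kg·m²·s⁻²·K⁻¹·mol⁻¹] · [mol] = kg·m²·s⁻²·K⁻¹
  (d) [kg·m²·s⁻²] / [K] = kg·m²·s⁻²·K⁻¹
  (e) kg·m²·s⁻²·K⁻¹
All reduce to kg·m²·s⁻²·K⁻¹ except (b), which is kg·m²·s⁻²·K⁻¹·mol⁻¹.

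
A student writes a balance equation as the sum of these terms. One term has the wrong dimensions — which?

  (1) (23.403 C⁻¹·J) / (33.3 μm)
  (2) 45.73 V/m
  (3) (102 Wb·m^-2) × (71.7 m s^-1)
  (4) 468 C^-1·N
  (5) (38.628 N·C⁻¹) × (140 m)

(5)

Dimensions:
  (1) [kg·m²·s⁻³·A⁻¹] / [m] = kg·m·s⁻³·A⁻¹
  (2) V·m⁻¹ = J·C⁻¹·m⁻¹ = kg·m·s⁻³·A⁻¹
  (3) [kg·s⁻²·A⁻¹] · [m·s⁻¹] = kg·m·s⁻³·A⁻¹
  (4) N·C⁻¹ = kg·m·s⁻²·(s·A)⁻¹ = kg·m·s⁻³·A⁻¹
  (5) [kg·m·s⁻³·A⁻¹] · [m] = kg·m²·s⁻³·A⁻¹
All reduce to kg·m·s⁻³·A⁻¹ except (5), which is kg·m²·s⁻³·A⁻¹.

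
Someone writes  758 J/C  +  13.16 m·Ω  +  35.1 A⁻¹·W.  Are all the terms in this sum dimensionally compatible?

No

Work out the base dimensions of each:
  758 J/C:  J·C⁻¹ = N·m·(s·A)⁻¹ = kg·m²·s⁻³·A⁻¹
  13.16 m·Ω:  Ω·m = V·A⁻¹·m = kg·m³·s⁻³·A⁻²
  35.1 A⁻¹·W:  W·A⁻¹ = J·s⁻¹·A⁻¹ = kg·m²·s⁻³·A⁻¹
The terms do not share a single dimension (kg·m²·s⁻³·A⁻¹ vs kg·m³·s⁻³·A⁻²).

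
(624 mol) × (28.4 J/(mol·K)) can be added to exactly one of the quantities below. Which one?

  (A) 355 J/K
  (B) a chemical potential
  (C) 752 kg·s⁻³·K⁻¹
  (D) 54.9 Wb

Reference: [mol] · [kg·m²·s⁻²·K⁻¹·mol⁻¹] = kg·m²·s⁻²·K⁻¹.
Each option:
  (A) J·K⁻¹ = N·m·K⁻¹ = kg·m²·s⁻²·K⁻¹  ← same
  (B) [chemical potential] = kg·m²·s⁻²·mol⁻¹
  (C) kg·s⁻³·K⁻¹
  (D) Wb = V·s = kg·m²·s⁻²·A⁻¹
Only (A) matches kg·m²·s⁻²·K⁻¹.

(A)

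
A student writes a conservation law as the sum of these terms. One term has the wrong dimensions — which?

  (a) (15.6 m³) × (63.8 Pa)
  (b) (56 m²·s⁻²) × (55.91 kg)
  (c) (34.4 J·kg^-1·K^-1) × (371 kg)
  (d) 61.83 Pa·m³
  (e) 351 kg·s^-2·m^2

Dimensions:
  (a) [m³] · [kg·m⁻¹·s⁻²] = kg·m²·s⁻²
  (b) [m²·s⁻²] · [kg] = kg·m²·s⁻²
  (c) [m²·s⁻²·K⁻¹] · [kg] = kg·m²·s⁻²·K⁻¹
  (d) Pa·m³ = N·m⁻²·m³ = kg·m²·s⁻²
  (e) kg·m²·s⁻²
All reduce to kg·m²·s⁻² except (c), which is kg·m²·s⁻²·K⁻¹.

(c)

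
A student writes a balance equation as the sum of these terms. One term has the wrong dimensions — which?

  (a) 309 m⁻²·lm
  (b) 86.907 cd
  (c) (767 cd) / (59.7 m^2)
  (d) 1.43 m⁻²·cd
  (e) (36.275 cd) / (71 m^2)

Reduce each to base SI dimensions:
  (a) lm·m⁻² = cd·m⁻² = m⁻²·cd
  (b) cd
  (c) [cd] / [m²] = m⁻²·cd
  (d) cd·m⁻² = m⁻²·cd
  (e) [cd] / [m²] = m⁻²·cd
All reduce to m⁻²·cd except (b), which is cd.

(b)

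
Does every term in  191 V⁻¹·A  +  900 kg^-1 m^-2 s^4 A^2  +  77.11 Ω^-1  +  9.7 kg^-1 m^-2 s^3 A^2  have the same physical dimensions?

No

Reduce each to base SI dimensions:
  191 V⁻¹·A:  A·V⁻¹ = A·(J·C⁻¹)⁻¹ = kg⁻¹·m⁻²·s³·A²
  900 kg^-1 m^-2 s^4 A^2:  kg⁻¹·m⁻²·s⁴·A²
  77.11 Ω^-1:  Ω⁻¹ = (V·A⁻¹)⁻¹ = kg⁻¹·m⁻²·s³·A²
  9.7 kg^-1 m^-2 s^3 A^2:  kg⁻¹·m⁻²·s³·A²
The terms do not share a single dimension (kg⁻¹·m⁻²·s³·A² vs kg⁻¹·m⁻²·s⁴·A²).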